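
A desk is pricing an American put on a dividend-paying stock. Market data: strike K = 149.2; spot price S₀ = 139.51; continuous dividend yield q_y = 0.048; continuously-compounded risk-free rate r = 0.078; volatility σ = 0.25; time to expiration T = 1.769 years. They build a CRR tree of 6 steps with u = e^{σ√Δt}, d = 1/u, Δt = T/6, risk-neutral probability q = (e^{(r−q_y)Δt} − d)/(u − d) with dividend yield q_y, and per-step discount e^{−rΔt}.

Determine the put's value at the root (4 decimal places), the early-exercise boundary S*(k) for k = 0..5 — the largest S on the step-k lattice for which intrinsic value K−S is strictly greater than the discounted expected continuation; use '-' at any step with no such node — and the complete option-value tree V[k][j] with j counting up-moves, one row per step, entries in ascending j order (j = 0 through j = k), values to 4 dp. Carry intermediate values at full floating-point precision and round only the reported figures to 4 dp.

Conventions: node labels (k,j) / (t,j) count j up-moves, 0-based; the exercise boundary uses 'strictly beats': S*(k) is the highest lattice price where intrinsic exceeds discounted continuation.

Δt=0.29483  u=1.14539  d=0.87306  q=0.49874  discount=0.97727
step 6 (expiry): payoffs max(K−S,0) = 87.4152 68.1432 42.8598 9.6900 0.0000 0.0000 0.0000
step 5: (k=5,j=0): S=70.7678, K−S=78.4322, hold=76.0346 ⇒ V=78.4322 exercise | (k=5,j=1): S=92.8418, K−S=56.3582, hold=54.2708 ⇒ V=56.3582 exercise | (k=5,j=2): S=121.8012, K−S=27.3988, hold=25.7184 ⇒ V=27.3988 exercise | (k=5,j=3): S=159.7936, K−S=0.0000, hold=4.7468 ⇒ V=4.7468 continue | (k=5,j=4): S=209.6366, K−S=0.0000, hold=0.0000 ⇒ V=0.0000 continue | (k=5,j=5): S=275.0267, K−S=0.0000, hold=0.0000 ⇒ V=0.0000 continue  boundary S*=121.8012
step 4: (k=4,j=0): S=81.0568, K−S=68.1432, hold=65.8902 ⇒ V=68.1432 exercise | (k=4,j=1): S=106.3402, K−S=42.8598, hold=40.9621 ⇒ V=42.8598 exercise | (k=4,j=2): S=139.5100, K−S=9.6900, hold=15.7353 ⇒ V=15.7353 continue | (k=4,j=3): S=183.0262, K−S=0.0000, hold=2.3253 ⇒ V=2.3253 continue | (k=4,j=4): S=240.1159, K−S=0.0000, hold=0.0000 ⇒ V=0.0000 continue  boundary S*=106.3402
step 3: (k=3,j=0): S=92.8418, K−S=56.3582, hold=54.2708 ⇒ V=56.3582 exercise | (k=3,j=1): S=121.8012, K−S=27.3988, hold=28.6649 ⇒ V=28.6649 continue | (k=3,j=2): S=159.7936, K−S=0.0000, hold=8.8415 ⇒ V=8.8415 continue | (k=3,j=3): S=209.6366, K−S=0.0000, hold=1.1391 ⇒ V=1.1391 continue  boundary S*=92.8418
step 2: (k=2,j=0): S=106.3402, K−S=42.8598, hold=41.5792 ⇒ V=42.8598 exercise | (k=2,j=1): S=139.5100, K−S=9.6900, hold=18.3513 ⇒ V=18.3513 continue | (k=2,j=2): S=183.0262, K−S=0.0000, hold=4.8863 ⇒ V=4.8863 continue  boundary S*=106.3402
step 1: (k=1,j=0): S=121.8012, K−S=27.3988, hold=29.9400 ⇒ V=29.9400 continue | (k=1,j=1): S=159.7936, K−S=0.0000, hold=11.3713 ⇒ V=11.3713 continue  boundary S*=-
step 0: (k=0,j=0): S=139.5100, K−S=9.6900, hold=20.2089 ⇒ V=20.2089 continue  boundary S*=-

price = 20.2089
boundary = - - 106.3402 92.8418 106.3402 121.8012
tree:
20.2089
29.9400 11.3713
42.8598 18.3513 4.8863
56.3582 28.6649 8.8415 1.1391
68.1432 42.8598 15.7353 2.3253 0.0000
78.4322 56.3582 27.3988 4.7468 0.0000 0.0000
87.4152 68.1432 42.8598 9.6900 0.0000 0.0000 0.0000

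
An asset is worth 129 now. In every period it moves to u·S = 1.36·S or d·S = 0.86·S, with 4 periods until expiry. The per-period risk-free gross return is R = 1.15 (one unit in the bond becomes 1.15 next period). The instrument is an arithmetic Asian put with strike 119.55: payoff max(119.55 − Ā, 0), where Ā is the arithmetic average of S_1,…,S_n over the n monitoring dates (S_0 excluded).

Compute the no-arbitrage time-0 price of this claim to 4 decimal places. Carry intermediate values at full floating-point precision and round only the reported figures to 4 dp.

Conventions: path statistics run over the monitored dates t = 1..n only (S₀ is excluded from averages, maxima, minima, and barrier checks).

price = 1.1981

Set p* = 0.5800 (from d < R < u); the path-dependent value is the discounted p*-expectation over all price paths.
Enumerate all 2^4 = 16 price paths (U = up ×1.36, D = down ×0.86); each path with k up-moves has probability p*^k·(1−p*)^(4−k).
DDDD: Ā=89.7409, payoff=29.8091, prob=0.031117
UDDD: Ā=141.9159, payoff=0.0000, prob=0.042971
DUDD: Ā=125.7909, payoff=0.0000, prob=0.042971
UUDD: Ā=198.9251, payoff=0.0000, prob=0.059341
DDUD: Ā=111.9234, payoff=7.6266, prob=0.042971
UDUD: Ā=176.9951, payoff=0.0000, prob=0.059341
DUUD: Ā=160.8701, payoff=0.0000, prob=0.059341
UUUD: Ā=254.3992, payoff=0.0000, prob=0.081947
DDDU: Ā=99.9973, payoff=19.5527, prob=0.042971
UDDU: Ā=158.1353, payoff=0.0000, prob=0.059341
DUDU: Ā=142.0103, payoff=0.0000, prob=0.059341
UUDU: Ā=224.5744, payoff=0.0000, prob=0.081947
DDUU: Ā=128.1428, payoff=0.0000, prob=0.059341
UDUU: Ā=202.6444, payoff=0.0000, prob=0.081947
DUUU: Ā=186.5194, payoff=0.0000, prob=0.081947
UUUU: Ā=294.9610, payoff=0.0000, prob=0.113165
Price = Σ prob·payoff / R^4 = 2.095491 / 1.749006 = 1.1981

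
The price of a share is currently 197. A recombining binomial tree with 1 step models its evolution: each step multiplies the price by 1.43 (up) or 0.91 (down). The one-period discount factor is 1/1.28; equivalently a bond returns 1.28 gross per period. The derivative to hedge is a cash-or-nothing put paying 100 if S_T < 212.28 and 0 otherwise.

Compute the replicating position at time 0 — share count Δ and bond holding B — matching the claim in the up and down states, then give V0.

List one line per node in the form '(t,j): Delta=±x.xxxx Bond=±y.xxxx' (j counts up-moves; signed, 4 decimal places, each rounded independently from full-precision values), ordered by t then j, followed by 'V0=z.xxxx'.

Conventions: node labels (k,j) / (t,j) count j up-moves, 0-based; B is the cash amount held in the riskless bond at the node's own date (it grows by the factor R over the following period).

(0,0): Delta=-0.9762 Bond=214.8438
V0=22.5361

Since d<R<u, set p* = (R−d)/(u−d) = 0.7115; price each node as the discounted p*-expectation of its children.
At maturity the claim pays: V(1,0)=100.0000, V(1,1)=0.0000
Node (0,0) S=197.0000: V=(p*·0.0000+(1−p*)·100.0000)/1.28=22.5361; Δ=(0.0000−100.0000)/(281.7100−179.2700)=-0.9762; B=V−Δ·S=214.8438
As a check, the time-0 holding Δ(0,0)·S0 + B(0,0) comes to 22.5361 — exactly V0.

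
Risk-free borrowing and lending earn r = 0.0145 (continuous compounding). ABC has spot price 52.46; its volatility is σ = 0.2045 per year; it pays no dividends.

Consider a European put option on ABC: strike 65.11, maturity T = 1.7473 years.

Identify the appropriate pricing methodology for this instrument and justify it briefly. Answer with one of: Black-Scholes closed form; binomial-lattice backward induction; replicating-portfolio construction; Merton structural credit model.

framework: Black-Scholes closed form

Key observation: with ABC following a GBM at constant σ and r, the European put struck at 65.11 prices in closed form — nothing here needs a stepwise model or a balance sheet.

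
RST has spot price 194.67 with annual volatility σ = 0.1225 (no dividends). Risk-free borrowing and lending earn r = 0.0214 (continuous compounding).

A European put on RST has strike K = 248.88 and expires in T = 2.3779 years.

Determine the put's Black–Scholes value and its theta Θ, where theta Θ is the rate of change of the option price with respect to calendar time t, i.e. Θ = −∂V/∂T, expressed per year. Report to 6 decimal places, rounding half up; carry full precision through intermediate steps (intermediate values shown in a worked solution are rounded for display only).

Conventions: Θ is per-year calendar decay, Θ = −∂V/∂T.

σ√T = 0.1225·√2.3779 = 0.188900
d₁ = (ln(S/K) + (r+σ²/2)T) / (σ√T) = (ln(194.67/248.88) + (0.0214+0.1225²/2)·2.3779) / 0.188900 = (-0.245665 + 0.068729) / 0.188900 = -0.936664
d₂ = d₁ − σ√T = -0.936664 − 0.188900 = -1.125565
e^{−rT} = 0.950386
N(−d₁) = 0.825534,  N(−d₂) = 0.869825
Put price V = K·e^{−rT}·N(−d₂) − S·N(−d₁) = 205.741536 − 160.706784 = 45.034752
φ(d₁) = (1/√(2π))·e^{−d₁²/2} = 0.257275
Θ = −S·φ(d₁)·σ/(2√T) + r·K·e^{−rT}·N(−d₂) = −1.989328 + 4.402869 = 2.413541

price = 45.034752
Θ = 2.413541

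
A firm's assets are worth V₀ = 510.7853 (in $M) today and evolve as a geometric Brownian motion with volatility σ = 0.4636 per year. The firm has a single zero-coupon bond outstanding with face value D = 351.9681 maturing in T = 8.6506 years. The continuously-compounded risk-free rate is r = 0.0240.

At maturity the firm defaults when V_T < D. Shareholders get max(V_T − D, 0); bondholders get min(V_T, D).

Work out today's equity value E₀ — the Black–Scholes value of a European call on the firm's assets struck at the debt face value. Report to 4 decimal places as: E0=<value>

E0=328.2247

Work the structural quantities from V₀ = 510.7853 against face 351.9681:
d₁ = [ln(V₀/D) + (r + σ²/2)T] / (σ√T)
   = [ln(510.7853/351.9681) + (0.0240 + 0.5·0.4636²)·8.6506] / (0.4636·√8.6506)
   = [0.372409 + 1.137229] / 1.363536 = 1.107150
d₂ = d₁ − σ√T = 1.107150 − 1.363536 = -0.256386
N(d₁) = 0.865885,  N(d₂) = 0.398826,  e^(−rT) = 0.812520
E₀ = V₀·N(d₁) − D·e^(−rT)·N(d₂)
   = 510.7853·0.865885 − 351.9681·0.812520·0.398826 = 328.224681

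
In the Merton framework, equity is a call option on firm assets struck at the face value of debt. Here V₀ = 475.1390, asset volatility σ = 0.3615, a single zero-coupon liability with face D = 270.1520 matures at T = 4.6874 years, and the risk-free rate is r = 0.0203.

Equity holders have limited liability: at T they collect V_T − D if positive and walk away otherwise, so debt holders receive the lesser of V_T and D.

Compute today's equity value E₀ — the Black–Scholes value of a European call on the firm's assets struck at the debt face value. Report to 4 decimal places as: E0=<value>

Work the structural quantities from V₀ = 475.1390 against face 270.1520:
d₁ = [ln(V₀/D) + (r + σ²/2)T] / (σ√T)
   = [ln(475.1390/270.1520) + (0.0203 + 0.5·0.3615²)·4.6874] / (0.3615·√4.6874)
   = [0.564623 + 0.401434] / 0.782662 = 1.234322
d₂ = d₁ − σ√T = 1.234322 − 0.782662 = 0.451660
N(d₁) = 0.891458,  N(d₂) = 0.674243,  e^(−rT) = 0.909233
E₀ = V₀·N(d₁) − D·e^(−rT)·N(d₂)
   = 475.1390·0.891458 − 270.1520·0.909233·0.674243 = 257.951712

E0=257.9517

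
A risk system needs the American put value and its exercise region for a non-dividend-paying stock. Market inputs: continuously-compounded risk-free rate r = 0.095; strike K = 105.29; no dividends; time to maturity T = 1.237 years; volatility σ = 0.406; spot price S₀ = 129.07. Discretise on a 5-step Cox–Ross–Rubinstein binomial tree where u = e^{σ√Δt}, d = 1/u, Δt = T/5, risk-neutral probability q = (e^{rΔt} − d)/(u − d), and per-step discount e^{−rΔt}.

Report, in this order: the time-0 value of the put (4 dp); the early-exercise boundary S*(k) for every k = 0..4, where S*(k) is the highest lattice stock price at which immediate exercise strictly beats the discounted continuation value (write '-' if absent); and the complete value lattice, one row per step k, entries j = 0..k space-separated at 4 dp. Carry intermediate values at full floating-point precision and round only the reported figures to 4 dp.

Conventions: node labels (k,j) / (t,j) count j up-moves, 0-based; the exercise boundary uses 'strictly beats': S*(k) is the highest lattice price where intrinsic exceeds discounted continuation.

price = 7.0203
boundary = - - - 70.4237 86.1829
tree:
7.0203
12.4245 2.1185
21.3062 4.4097 0.0000
34.8663 9.1792 0.0000 0.0000
47.7438 19.1071 0.0000 0.0000 0.0000
58.2665 34.8663 0.0000 0.0000 0.0000 0.0000

Δt=0.24740, u=1.22378, d=0.81714, q=0.50817, disc=e^(-rΔt)=0.97677
k=5 terminal: V=max(K-S,0) → 58.2665 34.8663 0.0000 0.0000 0.0000 0.0000
k=4: j=0 S=57.5462 intr=47.7438 cont=45.2980 V=47.7438[EX]; j=1 S=86.1829 intr=19.1071 cont=16.7500 V=19.1071[EX]; j=2 S=129.0700 intr=0.0000 cont=0.0000 V=0.0000[hold]; j=3 S=193.2990 intr=0.0000 cont=0.0000 V=0.0000[hold]; j=4 S=289.4902 intr=0.0000 cont=0.0000 V=0.0000[hold]  S*(4)=86.1829
k=3: j=0 S=70.4237 intr=34.8663 cont=32.4205 V=34.8663[EX]; j=1 S=105.4686 intr=0.0000 cont=9.1792 V=9.1792[hold]; j=2 S=157.9528 intr=0.0000 cont=0.0000 V=0.0000[hold]; j=3 S=236.5548 intr=0.0000 cont=0.0000 V=0.0000[hold]  S*(3)=70.4237
k=2: j=0 S=86.1829 intr=19.1071 cont=21.3062 V=21.3062[hold]; j=1 S=129.0700 intr=0.0000 cont=4.4097 V=4.4097[hold]; j=2 S=193.2990 intr=0.0000 cont=0.0000 V=0.0000[hold]  S*(2)=-
k=1: j=0 S=105.4686 intr=0.0000 cont=12.4245 V=12.4245[hold]; j=1 S=157.9528 intr=0.0000 cont=2.1185 V=2.1185[hold]  S*(1)=-
k=0: j=0 S=129.0700 intr=0.0000 cont=7.0203 V=7.0203[hold]  S*(0)=-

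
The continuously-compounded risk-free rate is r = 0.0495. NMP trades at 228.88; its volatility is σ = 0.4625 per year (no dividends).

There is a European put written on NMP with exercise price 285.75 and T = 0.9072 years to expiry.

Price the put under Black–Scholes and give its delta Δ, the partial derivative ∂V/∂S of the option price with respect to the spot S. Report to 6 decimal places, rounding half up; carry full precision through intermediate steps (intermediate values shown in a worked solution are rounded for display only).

σ√T = 0.4625·√0.9072 = 0.440518
d₁ = (ln(S/K) + (r+σ²/2)T) / (σ√T) = (ln(228.88/285.75) + (0.0495+0.4625²/2)·0.9072) / 0.440518 = (-0.221919 + 0.141934) / 0.440518 = -0.181571
d₂ = d₁ − σ√T = -0.181571 − 0.440518 = -0.622089
e^{−rT} = 0.956087
N(−d₁) = 0.572040,  N(−d₂) = 0.733058
Put price V = K·e^{−rT}·N(−d₂) − S·N(−d₁) = 200.272847 − 130.928574 = 69.344272
Δ = −N(−d₁) = -0.572040

price = 69.344272
Δ = -0.572040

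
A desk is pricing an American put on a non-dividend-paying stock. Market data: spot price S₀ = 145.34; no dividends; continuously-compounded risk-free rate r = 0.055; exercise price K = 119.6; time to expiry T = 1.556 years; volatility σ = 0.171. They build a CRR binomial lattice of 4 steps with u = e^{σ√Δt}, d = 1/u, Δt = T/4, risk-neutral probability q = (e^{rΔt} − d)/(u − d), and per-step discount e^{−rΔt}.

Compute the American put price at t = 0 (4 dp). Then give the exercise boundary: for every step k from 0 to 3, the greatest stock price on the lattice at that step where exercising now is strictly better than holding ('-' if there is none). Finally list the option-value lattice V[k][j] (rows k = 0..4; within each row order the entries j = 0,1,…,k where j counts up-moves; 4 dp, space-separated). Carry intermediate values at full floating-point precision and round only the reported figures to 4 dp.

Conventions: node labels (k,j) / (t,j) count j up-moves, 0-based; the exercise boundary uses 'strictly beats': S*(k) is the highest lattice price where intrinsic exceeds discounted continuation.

params: Δt=0.38900 u=1.11255 d=0.89884 q=0.57455 e^(-rΔt)=0.97883
t_4 payoffs: 24.7339 2.1784 0.0000 0.0000 0.0000
t_3: node(3,0) S=105.5430 payoff=14.0570 vs cont=11.5253 → 14.0570 [stop]  node(3,1) S=130.6371 payoff=0.0000 vs cont=0.9072 → 0.9072 [wait]  node(3,2) S=161.6977 payoff=0.0000 vs cont=0.0000 → 0.0000 [wait]  node(3,3) S=200.1432 payoff=0.0000 vs cont=0.0000 → 0.0000 [wait]  ⇒ S*(3)=105.5430
t_2: node(2,0) S=117.4216 payoff=2.1784 vs cont=6.3641 → 6.3641 [wait]  node(2,1) S=145.3400 payoff=0.0000 vs cont=0.3778 → 0.3778 [wait]  node(2,2) S=179.8963 payoff=0.0000 vs cont=0.0000 → 0.0000 [wait]  ⇒ S*(2)=-
t_1: node(1,0) S=130.6371 payoff=0.0000 vs cont=2.8627 → 2.8627 [wait]  node(1,1) S=161.6977 payoff=0.0000 vs cont=0.1573 → 0.1573 [wait]  ⇒ S*(1)=-
t_0: node(0,0) S=145.3400 payoff=0.0000 vs cont=1.2806 → 1.2806 [wait]  ⇒ S*(0)=-

price = 1.2806
boundary = - - - 105.5430
tree:
1.2806
2.8627 0.1573
6.3641 0.3778 0.0000
14.0570 0.9072 0.0000 0.0000
24.7339 2.1784 0.0000 0.0000 0.0000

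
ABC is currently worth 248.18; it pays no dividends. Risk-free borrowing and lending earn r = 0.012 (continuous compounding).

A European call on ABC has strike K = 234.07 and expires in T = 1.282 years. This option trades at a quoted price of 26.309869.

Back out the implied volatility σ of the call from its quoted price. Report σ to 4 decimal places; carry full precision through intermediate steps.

sigma = 0.1476

At σ = 0.1476 the Black–Scholes value reproduces the quote:
σ√T = 0.1476·√1.282 = 0.167121
d₁ = (ln(S/K) + (r+σ²/2)T) / (σ√T) = (ln(248.18/234.07) + (0.012+0.1476²/2)·1.282) / 0.167121 = (0.058534 + 0.029349) / 0.167121 = 0.525864
d₂ = d₁ − σ√T = 0.525864 − 0.167121 = 0.358743
e^{−rT} = 0.984734
N(d₁) = 0.700509,  N(d₂) = 0.640106
V = S·N(d₁) − K·e^{−rT}·N(d₂) = 173.852216 − 147.542348 = 26.309869 (the quoted price), and the Black–Scholes price is strictly increasing in σ, so σ is unique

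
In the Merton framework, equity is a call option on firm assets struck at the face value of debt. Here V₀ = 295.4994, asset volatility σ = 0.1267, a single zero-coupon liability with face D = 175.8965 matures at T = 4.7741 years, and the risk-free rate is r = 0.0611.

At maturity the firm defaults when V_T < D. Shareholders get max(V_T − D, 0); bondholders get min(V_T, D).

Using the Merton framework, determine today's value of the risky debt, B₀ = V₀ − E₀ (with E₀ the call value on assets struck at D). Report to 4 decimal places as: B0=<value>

B0=131.3671

Equity is a call on the firm's assets struck at D = 175.8965:
d₁ = [ln(V₀/D) + (r + σ²/2)T] / (σ√T)
   = [ln(295.4994/175.8965) + (0.0611 + 0.5·0.1267²)·4.7741] / (0.1267·√4.7741)
   = [0.518771 + 0.330017] / 0.276836 = 3.066032
d₂ = d₁ − σ√T = 3.066032 − 0.276836 = 2.789196
N(d₁) = 0.998915,  N(d₂) = 0.997358,  e^(−rT) = 0.746994
E₀ = V₀·N(d₁) − D·e^(−rT)·N(d₂)
   = 295.4994·0.998915 − 175.8965·0.746994·0.997358 = 164.132326
B₀ = V₀ − E₀ = 295.4994 − 164.132326 = 131.367074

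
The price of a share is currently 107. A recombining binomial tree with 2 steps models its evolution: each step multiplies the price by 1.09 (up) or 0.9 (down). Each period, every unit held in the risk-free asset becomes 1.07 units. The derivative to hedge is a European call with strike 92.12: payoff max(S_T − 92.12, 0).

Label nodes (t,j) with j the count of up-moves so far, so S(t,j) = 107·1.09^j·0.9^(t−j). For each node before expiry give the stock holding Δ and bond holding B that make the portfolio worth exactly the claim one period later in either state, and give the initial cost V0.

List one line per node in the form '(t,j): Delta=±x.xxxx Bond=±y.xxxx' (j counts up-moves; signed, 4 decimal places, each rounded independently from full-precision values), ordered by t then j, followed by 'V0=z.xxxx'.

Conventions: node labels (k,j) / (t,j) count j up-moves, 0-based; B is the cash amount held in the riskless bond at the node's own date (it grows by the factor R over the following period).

Arbitrage-free pricing uses the up-move probability p* = (R−d)/(u−d) = 0.8947, discounting each step at R = 1.07.
Payoffs at expiry: V(2,0)=0.0000, V(2,1)=12.8470, V(2,2)=35.0067
  t=1,j=0: stock 96.3000 → up 104.9670 (V=12.8470), down 86.6700 (V=0.0000). Price 10.7427; hedge Δ=0.7021, bond B=-56.8731.
  t=1,j=1: stock 116.6300 → up 127.1267 (V=35.0067), down 104.9670 (V=12.8470). Price 30.5365; hedge Δ=1.0000, bond B=-86.0935.
  t=0,j=0: stock 107.0000 → up 116.6300 (V=30.5365), down 96.3000 (V=10.7427). Price 26.5916; hedge Δ=0.9736, bond B=-77.5866.
As a check, the time-0 holding Δ(0,0)·S0 + B(0,0) comes to 26.5916 — exactly V0.

(0,0): Delta=0.9736 Bond=-77.5866
(1,0): Delta=0.7021 Bond=-56.8731
(1,1): Delta=1.0000 Bond=-86.0935
V0=26.5916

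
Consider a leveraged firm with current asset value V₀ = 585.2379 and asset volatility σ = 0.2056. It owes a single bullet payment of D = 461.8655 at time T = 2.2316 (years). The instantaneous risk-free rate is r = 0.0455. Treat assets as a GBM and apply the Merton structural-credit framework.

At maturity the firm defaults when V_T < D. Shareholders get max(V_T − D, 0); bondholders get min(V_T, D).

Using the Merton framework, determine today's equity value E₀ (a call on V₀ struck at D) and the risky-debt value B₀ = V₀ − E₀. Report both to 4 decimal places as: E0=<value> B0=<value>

Equity is a call on the firm's assets struck at D = 461.8655:
d₁ = [ln(V₀/D) + (r + σ²/2)T] / (σ√T)
   = [ln(585.2379/461.8655) + (0.0455 + 0.5·0.2056²)·2.2316] / (0.2056·√2.2316)
   = [0.236745 + 0.148704] / 0.307136 = 1.254976
d₂ = d₁ − σ√T = 1.254976 − 0.307136 = 0.947840
N(d₁) = 0.895256,  N(d₂) = 0.828395,  e^(−rT) = 0.903447
E₀ = V₀·N(d₁) − D·e^(−rT)·N(d₂)
   = 585.2379·0.895256 − 461.8655·0.903447·0.828395 = 178.272907
B₀ = V₀ − E₀ = 585.2379 − 178.272907 = 406.964993

E0=178.2729 B0=406.9650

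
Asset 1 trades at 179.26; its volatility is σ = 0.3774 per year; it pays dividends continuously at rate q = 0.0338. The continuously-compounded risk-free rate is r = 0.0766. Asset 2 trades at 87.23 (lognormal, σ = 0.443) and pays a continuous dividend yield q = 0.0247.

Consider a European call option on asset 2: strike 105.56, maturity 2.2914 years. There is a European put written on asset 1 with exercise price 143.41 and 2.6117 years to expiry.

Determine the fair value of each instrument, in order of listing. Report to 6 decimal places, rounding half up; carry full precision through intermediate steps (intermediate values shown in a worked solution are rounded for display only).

[asset 2 call K=105.56]
σ√T = 0.443·√2.2914 = 0.670586
d₁ = (ln(S/K) + (r−q+σ²/2)T) / (σ√T) = (ln(87.23/105.56) + (0.0766−0.0247+0.443²/2)·2.2914) / 0.670586 = (-0.190731 + 0.343766) / 0.670586 = 0.228211
d₂ = d₁ − σ√T = 0.228211 − 0.670586 = -0.442375
e^{−rT} = 0.839020
e^{−qT} = 0.944974
N(d₁) = 0.590259,  N(d₂) = 0.329109
price = S·e^{−qT}·N(d₁) − K·e^{−rT}·N(d₂) = 48.655100 − 29.148172 = 19.506928
[asset 1 put K=143.41]
σ√T = 0.3774·√2.6117 = 0.609907
d₁ = (ln(S/K) + (r−q+σ²/2)T) / (σ√T) = (ln(179.26/143.41) + (0.0766−0.0338+0.3774²/2)·2.6117) / 0.609907 = (0.223130 + 0.297774) / 0.609907 = 0.854071
d₂ = d₁ − σ√T = 0.854071 − 0.609907 = 0.244164
e^{−rT} = 0.818685
e^{−qT} = 0.915509
N(−d₁) = 0.196533,  N(−d₂) = 0.403552
price = K·e^{−rT}·N(−d₂) − S·e^{−qT}·N(−d₁) = 47.380062 − 32.253820 = 15.126242

price(asset 2 call K=105.56) = 19.506928
price(asset 1 put K=143.41) = 15.126242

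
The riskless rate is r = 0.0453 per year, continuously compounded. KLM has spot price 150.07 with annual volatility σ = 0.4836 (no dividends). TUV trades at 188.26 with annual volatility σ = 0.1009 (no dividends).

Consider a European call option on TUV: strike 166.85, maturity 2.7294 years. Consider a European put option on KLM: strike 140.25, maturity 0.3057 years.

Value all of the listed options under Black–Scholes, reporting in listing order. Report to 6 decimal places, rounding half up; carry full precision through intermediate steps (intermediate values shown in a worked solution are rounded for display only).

[TUV call K=166.85]
σ√T = 0.1009·√2.7294 = 0.166696
d₁ = (ln(S/K) + (r+σ²/2)T) / (σ√T) = (ln(188.26/166.85) + (0.0453+0.1009²/2)·2.7294) / 0.166696 = (0.120729 + 0.137536) / 0.166696 = 1.549315
d₂ = d₁ − σ√T = 1.549315 − 0.166696 = 1.382619
e^{−rT} = 0.883696
N(d₁) = 0.939347,  N(d₂) = 0.916609
price = S·N(d₁) − K·e^{−rT}·N(d₂) = 176.841463 − 135.149188 = 41.692275
[KLM put K=140.25]
σ√T = 0.4836·√0.3057 = 0.267383
d₁ = (ln(S/K) + (r+σ²/2)T) / (σ√T) = (ln(150.07/140.25) + (0.0453+0.4836²/2)·0.3057) / 0.267383 = (0.067675 + 0.049595) / 0.267383 = 0.438586
d₂ = d₁ − σ√T = 0.438586 − 0.267383 = 0.171202
e^{−rT} = 0.986247
N(−d₁) = 0.330481,  N(−d₂) = 0.432032
price = K·e^{−rT}·N(−d₂) − S·N(−d₁) = 59.759214 − 49.595272 = 10.163942

price(TUV call K=166.85) = 41.692275
price(KLM put K=140.25) = 10.163942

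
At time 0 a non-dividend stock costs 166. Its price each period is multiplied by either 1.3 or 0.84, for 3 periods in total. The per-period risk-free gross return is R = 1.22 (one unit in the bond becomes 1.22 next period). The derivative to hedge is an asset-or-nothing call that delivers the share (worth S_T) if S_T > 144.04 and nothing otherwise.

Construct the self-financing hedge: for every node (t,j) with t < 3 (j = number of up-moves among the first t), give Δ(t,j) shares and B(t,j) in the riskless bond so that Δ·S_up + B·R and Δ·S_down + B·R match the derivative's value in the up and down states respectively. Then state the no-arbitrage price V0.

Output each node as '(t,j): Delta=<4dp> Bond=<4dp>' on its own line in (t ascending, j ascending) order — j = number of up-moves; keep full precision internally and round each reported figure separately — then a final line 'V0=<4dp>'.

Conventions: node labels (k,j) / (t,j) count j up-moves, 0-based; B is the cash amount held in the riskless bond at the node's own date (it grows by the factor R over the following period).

Risk-neutral probability p* = (R−d)/(u−d) = (1.22−0.84)/(1.3−0.84) = 0.8261.
Payoffs at expiry: V(3,0)=0.0000, V(3,1)=152.2685, V(3,2)=235.6536, V(3,3)=364.7020
(2,0): S=117.1296. Δ = (V_up−V_dn)/(S_up−S_dn) = (152.2685−0.0000)/(152.2685−98.3889) = 2.8261. V = [p*·152.2685 + (1−p*)·0.0000]/1.22 = 103.1041. B = V − Δ·S = -227.9143.
(2,1): S=181.2720. Δ = (V_up−V_dn)/(S_up−S_dn) = (235.6536−152.2685)/(235.6536−152.2685) = 1.0000. V = [p*·235.6536 + (1−p*)·152.2685]/1.22 = 181.2720. B = V − Δ·S = 0.0000.
(2,2): S=280.5400. Δ = (V_up−V_dn)/(S_up−S_dn) = (364.7020−235.6536)/(364.7020−235.6536) = 1.0000. V = [p*·364.7020 + (1−p*)·235.6536]/1.22 = 280.5400. B = V − Δ·S = 0.0000.
(1,0): S=139.4400. Δ = (V_up−V_dn)/(S_up−S_dn) = (181.2720−103.1041)/(181.2720−117.1296) = 1.2187. V = [p*·181.2720 + (1−p*)·103.1041]/1.22 = 137.4406. B = V − Δ·S = -32.4896.
(1,1): S=215.8000. Δ = (V_up−V_dn)/(S_up−S_dn) = (280.5400−181.2720)/(280.5400−181.2720) = 1.0000. V = [p*·280.5400 + (1−p*)·181.2720]/1.22 = 215.8000. B = V − Δ·S = 0.0000.
(0,0): S=166.0000. Δ = (V_up−V_dn)/(S_up−S_dn) = (215.8000−137.4406)/(215.8000−139.4400) = 1.0262. V = [p*·215.8000 + (1−p*)·137.4406]/1.22 = 165.7150. B = V − Δ·S = -4.6314.
Sanity check at the root: Δ(0,0)·S0 + B(0,0) reproduces V0 = 165.7150.

(0,0): Delta=1.0262 Bond=-4.6314
(1,0): Delta=1.2187 Bond=-32.4896
(1,1): Delta=1.0000 Bond=0.0000
(2,0): Delta=2.8261 Bond=-227.9143
(2,1): Delta=1.0000 Bond=0.0000
(2,2): Delta=1.0000 Bond=0.0000
V0=165.7150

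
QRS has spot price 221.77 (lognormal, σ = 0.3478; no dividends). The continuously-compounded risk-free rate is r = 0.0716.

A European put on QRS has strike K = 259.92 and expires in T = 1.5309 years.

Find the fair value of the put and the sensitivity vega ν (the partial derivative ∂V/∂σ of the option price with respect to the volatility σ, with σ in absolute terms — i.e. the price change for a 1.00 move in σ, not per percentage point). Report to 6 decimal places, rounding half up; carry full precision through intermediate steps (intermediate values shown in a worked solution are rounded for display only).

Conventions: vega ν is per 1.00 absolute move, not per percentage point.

σ√T = 0.3478·√1.5309 = 0.430331
d₁ = (ln(S/K) + (r+σ²/2)T) / (σ√T) = (ln(221.77/259.92) + (0.0716+0.3478²/2)·1.5309) / 0.430331 = (-0.158733 + 0.202205) / 0.430331 = 0.101020
d₂ = d₁ − σ√T = 0.101020 − 0.430331 = -0.329312
e^{−rT} = 0.896181
N(−d₁) = 0.459767,  N(−d₂) = 0.629040
Put price V = K·e^{−rT}·N(−d₂) − S·N(−d₁) = 146.525721 − 101.962629 = 44.563092
φ(d₁) = (1/√(2π))·e^{−d₁²/2} = 0.396912
ν = S·φ(d₁)·√T = 108.910636

price = 44.563092
ν = 108.910636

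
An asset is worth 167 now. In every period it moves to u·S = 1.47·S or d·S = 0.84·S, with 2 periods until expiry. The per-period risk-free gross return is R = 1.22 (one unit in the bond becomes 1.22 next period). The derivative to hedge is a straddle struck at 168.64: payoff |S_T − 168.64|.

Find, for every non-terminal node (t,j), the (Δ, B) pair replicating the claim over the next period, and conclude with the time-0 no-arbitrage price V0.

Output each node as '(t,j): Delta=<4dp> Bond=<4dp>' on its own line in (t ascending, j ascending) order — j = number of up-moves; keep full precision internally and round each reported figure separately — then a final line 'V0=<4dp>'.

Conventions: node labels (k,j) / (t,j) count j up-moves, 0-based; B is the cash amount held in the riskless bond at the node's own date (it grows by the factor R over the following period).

The replicating-portfolio and risk-neutral prices coincide; use p* = (1.22−0.84)/(1.47−0.84) = 0.6032 for the latter.
Terminal payoffs: V(2,0)=50.8048, V(2,1)=37.5716, V(2,2)=192.2303
(1,0): S=140.2800. Δ = (V_up−V_dn)/(S_up−S_dn) = (37.5716−50.8048)/(206.2116−117.8352) = -0.1497. V = [p*·37.5716 + (1−p*)·50.8048]/1.22 = 35.1007. B = V − Δ·S = 56.1058.
(1,1): S=245.4900. Δ = (V_up−V_dn)/(S_up−S_dn) = (192.2303−37.5716)/(360.8703−206.2116) = 1.0000. V = [p*·192.2303 + (1−p*)·37.5716]/1.22 = 107.2605. B = V − Δ·S = -138.2295.
(0,0): S=167.0000. Δ = (V_up−V_dn)/(S_up−S_dn) = (107.2605−35.1007)/(245.4900−140.2800) = 0.6859. V = [p*·107.2605 + (1−p*)·35.1007]/1.22 = 64.4473. B = V − Δ·S = -50.0921.
Verification: the root portfolio costs Δ(0,0)·S0 + B(0,0) = 64.4473, matching V0.

(0,0): Delta=0.6859 Bond=-50.0921
(1,0): Delta=-0.1497 Bond=56.1058
(1,1): Delta=1.0000 Bond=-138.2295
V0=64.4473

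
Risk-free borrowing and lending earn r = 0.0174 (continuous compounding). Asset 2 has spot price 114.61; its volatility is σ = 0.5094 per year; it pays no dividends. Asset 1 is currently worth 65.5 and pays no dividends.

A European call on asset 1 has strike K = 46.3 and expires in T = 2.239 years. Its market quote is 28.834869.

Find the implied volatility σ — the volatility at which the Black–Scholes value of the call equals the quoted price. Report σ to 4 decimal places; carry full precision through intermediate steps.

At σ = 0.5130 the Black–Scholes value reproduces the quote:
σ√T = 0.513·√2.239 = 0.767617
d₁ = (ln(S/K) + (r+σ²/2)T) / (σ√T) = (ln(65.5/46.3) + (0.0174+0.513²/2)·2.239) / 0.767617 = (0.346908 + 0.333576) / 0.767617 = 0.886490
d₂ = d₁ − σ√T = 0.886490 − 0.767617 = 0.118873
e^{−rT} = 0.961791
N(d₁) = 0.812323,  N(d₂) = 0.547312
V = S·N(d₁) − K·e^{−rT}·N(d₂) = 53.207170 − 24.372302 = 28.834869 (matching the quote); vega is positive throughout, so no other σ reproduces this price

sigma = 0.5130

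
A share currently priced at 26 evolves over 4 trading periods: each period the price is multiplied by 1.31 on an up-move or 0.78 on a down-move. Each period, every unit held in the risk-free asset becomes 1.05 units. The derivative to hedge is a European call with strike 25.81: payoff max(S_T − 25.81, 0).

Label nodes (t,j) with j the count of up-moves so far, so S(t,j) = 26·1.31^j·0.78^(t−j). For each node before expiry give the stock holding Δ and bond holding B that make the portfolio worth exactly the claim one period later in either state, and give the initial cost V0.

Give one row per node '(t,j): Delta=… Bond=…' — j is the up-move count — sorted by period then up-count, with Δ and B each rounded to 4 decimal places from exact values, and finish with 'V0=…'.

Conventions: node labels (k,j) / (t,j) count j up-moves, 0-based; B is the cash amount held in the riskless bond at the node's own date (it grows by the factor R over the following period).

Arbitrage-free pricing uses the up-move probability p* = (R−d)/(u−d) = 0.5094, discounting each step at R = 1.05.
Expiry values: V(4,0)=0.0000, V(4,1)=0.0000, V(4,2)=1.3360, V(4,3)=19.7813, V(4,4)=50.7600
  t=3,j=0: stock 12.3384 → up 16.1632 (V=0.0000), down 9.6239 (V=0.0000). Price 0.0000; hedge Δ=0.0000, bond B=0.0000.
  t=3,j=1: stock 20.7221 → up 27.1460 (V=1.3360), down 16.1632 (V=0.0000). Price 0.6482; hedge Δ=0.1216, bond B=-1.8725.
  t=3,j=2: stock 34.8025 → up 45.5913 (V=19.7813), down 27.1460 (V=1.3360). Price 10.2216; hedge Δ=1.0000, bond B=-24.5810.
  t=3,j=3: stock 58.4504 → up 76.5700 (V=50.7600), down 45.5913 (V=19.7813). Price 33.8694; hedge Δ=1.0000, bond B=-24.5810.
  t=2,j=0: stock 15.8184 → up 20.7221 (V=0.6482), down 12.3384 (V=0.0000). Price 0.3145; hedge Δ=0.0773, bond B=-0.9085.
  t=2,j=1: stock 26.5668 → up 34.8025 (V=10.2216), down 20.7221 (V=0.6482). Price 5.2621; hedge Δ=0.6799, bond B=-12.8009.
  t=2,j=2: stock 44.6186 → up 58.4504 (V=33.8694), down 34.8025 (V=10.2216). Price 21.2082; hedge Δ=1.0000, bond B=-23.4104.
  t=1,j=0: stock 20.2800 → up 26.5668 (V=5.2621), down 15.8184 (V=0.3145). Price 2.7000; hedge Δ=0.4603, bond B=-6.6351.
  t=1,j=1: stock 34.0600 → up 44.6186 (V=21.2082), down 26.5668 (V=5.2621). Price 12.7481; hedge Δ=0.8834, bond B=-17.3388.
  t=0,j=0: stock 26.0000 → up 34.0600 (V=12.7481), down 20.2800 (V=2.7000). Price 7.4465; hedge Δ=0.7292, bond B=-11.5123.
Check: Δ(0,0)·S0 + B(0,0) = 7.4465 = V0.

(0,0): Delta=0.7292 Bond=-11.5123
(1,0): Delta=0.4603 Bond=-6.6351
(1,1): Delta=0.8834 Bond=-17.3388
(2,0): Delta=0.0773 Bond=-0.9085
(2,1): Delta=0.6799 Bond=-12.8009
(2,2): Delta=1.0000 Bond=-23.4104
(3,0): Delta=0.0000 Bond=0.0000
(3,1): Delta=0.1216 Bond=-1.8725
(3,2): Delta=1.0000 Bond=-24.5810
(3,3): Delta=1.0000 Bond=-24.5810
V0=7.4465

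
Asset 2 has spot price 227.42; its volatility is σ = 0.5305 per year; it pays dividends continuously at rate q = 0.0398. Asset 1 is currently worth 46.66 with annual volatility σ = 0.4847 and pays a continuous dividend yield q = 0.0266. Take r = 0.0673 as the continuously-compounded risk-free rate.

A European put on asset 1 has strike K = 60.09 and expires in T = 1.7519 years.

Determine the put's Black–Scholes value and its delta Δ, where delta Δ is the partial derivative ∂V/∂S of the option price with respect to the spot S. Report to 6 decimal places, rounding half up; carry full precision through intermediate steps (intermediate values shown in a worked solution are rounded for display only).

price = 17.230187
Δ = -0.462912

σ√T = 0.4847·√1.7519 = 0.641546
d₁ = (ln(S/K) + (r−q+σ²/2)T) / (σ√T) = (ln(46.66/60.09) + (0.0673−0.0266+0.4847²/2)·1.7519) / 0.641546 = (-0.252956 + 0.277093) / 0.641546 = 0.037623
d₂ = d₁ − σ√T = 0.037623 − 0.641546 = -0.603923
e^{−rT} = 0.888782
e^{−qT} = 0.954469
N(−d₁) = 0.484994,  N(−d₂) = 0.727053
Put price V = K·e^{−rT}·N(−d₂) − S·e^{−qT}·N(−d₁) = 38.829651 − 21.599464 = 17.230187
Δ = −e^{−qT}·N(−d₁) = -0.462912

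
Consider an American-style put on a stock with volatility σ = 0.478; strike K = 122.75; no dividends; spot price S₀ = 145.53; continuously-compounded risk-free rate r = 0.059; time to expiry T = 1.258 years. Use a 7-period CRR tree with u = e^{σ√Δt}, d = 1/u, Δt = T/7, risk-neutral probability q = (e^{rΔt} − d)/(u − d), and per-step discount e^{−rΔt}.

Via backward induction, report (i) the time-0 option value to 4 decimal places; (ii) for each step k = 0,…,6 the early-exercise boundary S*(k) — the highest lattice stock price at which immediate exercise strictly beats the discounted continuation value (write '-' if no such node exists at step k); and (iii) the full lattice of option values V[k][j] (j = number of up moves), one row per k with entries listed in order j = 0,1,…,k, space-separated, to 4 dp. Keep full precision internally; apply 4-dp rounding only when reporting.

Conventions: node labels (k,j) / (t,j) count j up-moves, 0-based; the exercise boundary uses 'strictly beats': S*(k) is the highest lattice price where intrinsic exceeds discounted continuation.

price = 14.8590
boundary = - - - - 64.7047 79.2392 97.0385
tree:
14.8590
22.0283 7.2883
31.6875 11.8732 2.3970
43.9063 18.9272 4.3627 0.2836
58.0453 29.3027 7.9129 0.5466 0.0000
69.9138 43.5108 14.2957 1.0536 0.0000 0.0000
79.6053 58.0453 25.7115 2.0307 0.0000 0.0000 0.0000
87.5192 69.9138 43.5108 3.9139 0.0000 0.0000 0.0000 0.0000

Δt=0.17971  u=1.22463  d=0.81657  q=0.47564  discount=0.98945
step 7 (expiry): payoffs max(K−S,0) = 87.5192 69.9138 43.5108 3.9139 0.0000 0.0000 0.0000 0.0000
step 6: (k=6,j=0): S=43.1447, K−S=79.6053, hold=78.3107 ⇒ V=79.6053 exercise | (k=6,j=1): S=64.7047, K−S=58.0453, hold=56.7507 ⇒ V=58.0453 exercise | (k=6,j=2): S=97.0385, K−S=25.7115, hold=24.4168 ⇒ V=25.7115 exercise | (k=6,j=3): S=145.5300, K−S=0.0000, hold=2.0307 ⇒ V=2.0307 continue | (k=6,j=4): S=218.2534, K−S=0.0000, hold=0.0000 ⇒ V=0.0000 continue | (k=6,j=5): S=327.3176, K−S=0.0000, hold=0.0000 ⇒ V=0.0000 continue | (k=6,j=6): S=490.8829, K−S=0.0000, hold=0.0000 ⇒ V=0.0000 continue  boundary S*=97.0385
step 5: (k=5,j=0): S=52.8362, K−S=69.9138, hold=68.6192 ⇒ V=69.9138 exercise | (k=5,j=1): S=79.2392, K−S=43.5108, hold=42.2162 ⇒ V=43.5108 exercise | (k=5,j=2): S=118.8361, K−S=3.9139, hold=14.2957 ⇒ V=14.2957 continue | (k=5,j=3): S=178.2201, K−S=0.0000, hold=1.0536 ⇒ V=1.0536 continue | (k=5,j=4): S=267.2792, K−S=0.0000, hold=0.0000 ⇒ V=0.0000 continue | (k=5,j=5): S=400.8424, K−S=0.0000, hold=0.0000 ⇒ V=0.0000 continue  boundary S*=79.2392
step 4: (k=4,j=0): S=64.7047, K−S=58.0453, hold=56.7507 ⇒ V=58.0453 exercise | (k=4,j=1): S=97.0385, K−S=25.7115, hold=29.3027 ⇒ V=29.3027 continue | (k=4,j=2): S=145.5300, K−S=0.0000, hold=7.9129 ⇒ V=7.9129 continue | (k=4,j=3): S=218.2534, K−S=0.0000, hold=0.5466 ⇒ V=0.5466 continue | (k=4,j=4): S=327.3176, K−S=0.0000, hold=0.0000 ⇒ V=0.0000 continue  boundary S*=64.7047
step 3: (k=3,j=0): S=79.2392, K−S=43.5108, hold=43.9063 ⇒ V=43.9063 continue | (k=3,j=1): S=118.8361, K−S=3.9139, hold=18.9272 ⇒ V=18.9272 continue | (k=3,j=2): S=178.2201, K−S=0.0000, hold=4.3627 ⇒ V=4.3627 continue | (k=3,j=3): S=267.2792, K−S=0.0000, hold=0.2836 ⇒ V=0.2836 continue  boundary S*=-
step 2: (k=2,j=0): S=97.0385, K−S=25.7115, hold=31.6875 ⇒ V=31.6875 continue | (k=2,j=1): S=145.5300, K−S=0.0000, hold=11.8732 ⇒ V=11.8732 continue | (k=2,j=2): S=218.2534, K−S=0.0000, hold=2.3970 ⇒ V=2.3970 continue  boundary S*=-
step 1: (k=1,j=0): S=118.8361, K−S=3.9139, hold=22.0283 ⇒ V=22.0283 continue | (k=1,j=1): S=178.2201, K−S=0.0000, hold=7.2883 ⇒ V=7.2883 continue  boundary S*=-
step 0: (k=0,j=0): S=145.5300, K−S=0.0000, hold=14.8590 ⇒ V=14.8590 continue  boundary S*=-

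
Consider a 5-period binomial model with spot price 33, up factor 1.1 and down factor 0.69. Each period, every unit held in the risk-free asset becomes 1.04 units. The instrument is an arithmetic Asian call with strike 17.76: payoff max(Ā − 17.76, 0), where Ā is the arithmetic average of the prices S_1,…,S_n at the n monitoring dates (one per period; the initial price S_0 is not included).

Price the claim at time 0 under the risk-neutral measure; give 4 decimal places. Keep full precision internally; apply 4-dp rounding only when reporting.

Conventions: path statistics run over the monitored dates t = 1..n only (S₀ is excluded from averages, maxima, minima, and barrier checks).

With p* = (R−d)/(u−d) = 0.8537, sum probability × payoff across the paths and divide by R^5.
Enumerate all 2^5 = 32 price paths (U = up ×1.1, D = down ×0.69); each path with k up-moves has probability p*^k·(1−p*)^(5−k).
DDDDD: Ā=12.3927, payoff=0.0000, prob=0.000067
UDDDD: Ā=19.7565, payoff=1.9965, prob=0.000392
DUDDD: Ā=17.0505, payoff=0.0000, prob=0.000392
UUDDD: Ā=27.1819, payoff=9.4219, prob=0.002284
DDUDD: Ā=15.1834, payoff=0.0000, prob=0.000392
UDUDD: Ā=24.2053, payoff=6.4453, prob=0.002284
DUUDD: Ā=21.4993, payoff=3.7393, prob=0.002284
UUUDD: Ā=34.2743, payoff=16.5143, prob=0.013323
DDDUD: Ā=13.8950, payoff=0.0000, prob=0.000392
UDDUD: Ā=22.1515, payoff=4.3915, prob=0.002284
DUDUD: Ā=19.4455, payoff=1.6855, prob=0.002284
UUDUD: Ā=31.0001, payoff=13.2401, prob=0.013323
DDUUD: Ā=17.5784, payoff=0.0000, prob=0.002284
UDUUD: Ā=28.0235, payoff=10.2635, prob=0.013323
DUUUD: Ā=25.3175, payoff=7.5575, prob=0.013323
UUUUD: Ā=40.3612, payoff=22.6012, prob=0.077715
DDDDU: Ā=13.0061, payoff=0.0000, prob=0.000392
UDDDU: Ā=20.7343, payoff=2.9743, prob=0.002284
DUDDU: Ā=18.0283, payoff=0.2683, prob=0.002284
UUDDU: Ā=28.7408, payoff=10.9808, prob=0.013323
DDUDU: Ā=16.1612, payoff=0.0000, prob=0.002284
UDUDU: Ā=25.7642, payoff=8.0042, prob=0.013323
DUUDU: Ā=23.0582, payoff=5.2982, prob=0.013323
UUUDU: Ā=36.7595, payoff=18.9995, prob=0.077715
DDDUU: Ā=14.8729, payoff=0.0000, prob=0.002284
UDDUU: Ā=23.7104, payoff=5.9504, prob=0.013323
DUDUU: Ā=21.0044, payoff=3.2444, prob=0.013323
UUDUU: Ā=33.4852, payoff=15.7252, prob=0.077715
DDUUU: Ā=19.1372, payoff=1.3772, prob=0.013323
UDUUU: Ā=30.5086, payoff=12.7486, prob=0.077715
DUUUU: Ā=27.8026, payoff=10.0426, prob=0.077715
UUUUU: Ā=44.3230, payoff=26.5630, prob=0.453337
Price = Σ prob·payoff / R^5 = 19.433319 / 1.216653 = 15.9728

price = 15.9728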